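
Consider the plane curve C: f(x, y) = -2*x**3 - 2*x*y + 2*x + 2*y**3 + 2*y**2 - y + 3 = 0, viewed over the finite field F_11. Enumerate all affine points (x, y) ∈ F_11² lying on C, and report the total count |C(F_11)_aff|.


Affine F_11-points: {(1, 3), (3, 5), (5, 3), (5, 4), (7, 8), (8, 4), (8, 8), (8, 9), (9, 1), (9, 4), (9, 5), (10, 5)}; count = 12.

For each of the 121 pairs (x, y) ∈ F_11², evaluate f(x, y) mod 11. Record the zeros.
  x = 0: [0↦3, 1↦6, 2↦3, 3↦6, 4↦5, 5↦1, 6↦6, 7↦10, 8↦3, 9↦8, 10↦4]  zeros at y ∈ ∅
  x = 1: [0↦3, 1↦4, 2↦10, 3↦0, 4↦8, 5↦2, 6↦5, 7↦7, 8↦9, 9↦1, 10↦6]  zeros at y ∈ {3}
  x = 2: [0↦2, 1↦1, 2↦5, 3↦4, 4↦10, 5↦2, 6↦3, 7↦3, 8↦3, 9↦4, 10↦7]  zeros at y ∈ ∅
  x = 3: [0↦10, 1↦7, 2↦9, 3↦6, 4↦10, 5↦0, 6↦10, 7↦8, 8↦6, 9↦5, 10↦6]  zeros at y ∈ {5}
  x = 4: [0↦4, 1↦10, 2↦10, 3↦5, 4↦7, 5↦6, 6↦3, 7↦10, 8↦6, 9↦3, 10↦2]  zeros at y ∈ ∅
  x = 5: [0↦5, 1↦9, 2↦7, 3↦0, 4↦0, 5↦8, 6↦3, 7↦8, 8↦2, 9↦8, 10↦5]  zeros at y ∈ {3, 4}
  x = 6: [0↦1, 1↦3, 2↦10, 3↦1, 4↦10, 5↦5, 6↦9, 7↦1, 8↦4, 9↦8, 10↦3]  zeros at y ∈ ∅
  x = 7: [0↦2, 1↦2, 2↦7, 3↦7, 4↦3, 5↦7, 6↦9, 7↦10, 8↦0, 9↦2, 10↦6]  zeros at y ∈ {8}
  x = 8: [0↦7, 1↦5, 2↦8, 3↦6, 4↦0, 5↦2, 6↦2, 7↦1, 8↦0, 9↦0, 10↦2]  zeros at y ∈ {4, 8, 9}
  x = 9: [0↦4, 1↦0, 2↦1, 3↦8, 4↦0, 5↦0, 6↦9, 7↦6, 8↦3, 9↦1, 10↦1]  zeros at y ∈ {1, 4, 5}
  x = 10: [0↦3, 1↦8, 2↦7, 3↦1, 4↦2, 5↦0, 6↦7, 7↦2, 8↦8, 9↦4, 10↦2]  zeros at y ∈ {5}
Collecting zeros: affine points = {(1, 3), (3, 5), (5, 3), (5, 4), (7, 8), (8, 4), (8, 8), (8, 9), (9, 1), (9, 4), (9, 5), (10, 5)}.
Total count |C(F_11)_aff| = 12.


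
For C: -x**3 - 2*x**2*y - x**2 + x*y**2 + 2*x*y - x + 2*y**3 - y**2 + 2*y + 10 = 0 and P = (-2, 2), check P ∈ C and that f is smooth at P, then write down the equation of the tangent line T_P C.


Tangent line at P: 15*x + 2*y + 26 = 0.

Step 1: f(-2, 2) = 0, so P lies on C.
Step 2: partial derivatives
  f_x(x, y) = -3*x**2 - 4*x*y - 2*x + y**2 + 2*y - 1, f_y(x, y) = -2*x**2 + 2*x*y + 2*x + 6*y**2 - 2*y + 2.
  f_x(P) = 15, f_y(P) = 2 (gradient nonzero, so P is smooth).
Step 3: tangent line at P: 15·(x − -2) + 2·(y − 2) = 0.
Expanding: 15*x + 2*y + 26 = 0.


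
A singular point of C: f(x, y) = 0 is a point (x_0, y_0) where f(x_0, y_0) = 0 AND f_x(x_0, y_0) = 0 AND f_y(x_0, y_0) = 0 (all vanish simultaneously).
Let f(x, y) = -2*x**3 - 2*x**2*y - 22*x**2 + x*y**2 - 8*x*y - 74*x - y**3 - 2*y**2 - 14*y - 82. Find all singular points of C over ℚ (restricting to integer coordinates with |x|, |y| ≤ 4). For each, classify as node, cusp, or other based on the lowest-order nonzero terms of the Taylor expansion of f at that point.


Singular points: {(-3, -2)}; classification: cusp.

Compute partial derivatives:
  f_x = -6*x**2 - 4*x*y - 44*x + y**2 - 8*y - 74.
  f_y = -2*x**2 + 2*x*y - 8*x - 3*y**2 - 4*y - 14.
Scan x_0 ∈ {−4, ..., 4}. For each x_0, f_y(x_0, y) is a polynomial in y; find its integer roots y ∈ {−4, ..., 4}, then test f_x and f at those candidates.
  x = -4: f_y(-4, y) = -3*y**2 - 12*y - 14; no integer root y with |y| ≤ 4.
  x = -3: f_y(-3, y) = -3*y**2 - 10*y - 8; vanishes at y ∈ {-2}. (-3, -2): f_x = 0, f = 0 — SINGULAR.
  x = -2: f_y(-2, y) = -3*y**2 - 8*y - 6; no integer root y with |y| ≤ 4.
  x = -1: f_y(-1, y) = -3*y**2 - 6*y - 8; no integer root y with |y| ≤ 4.
  x = 0: f_y(0, y) = -3*y**2 - 4*y - 14; no integer root y with |y| ≤ 4.
  x = 1: f_y(1, y) = -3*y**2 - 2*y - 24; no integer root y with |y| ≤ 4.
  x = 2: f_y(2, y) = -3*y**2 - 38; no integer root y with |y| ≤ 4.
  x = 3: f_y(3, y) = -3*y**2 + 2*y - 56; no integer root y with |y| ≤ 4.
  x = 4: f_y(4, y) = -3*y**2 + 4*y - 78; no integer root y with |y| ≤ 4.
Only singular point on the grid: (-3, -2).
Classify: substitute x = -3 + u, y = -2 + v and expand: f = -2*u**3 - 2*u**2*v + u*v**2 - v**3 + v**2.
No constant or linear terms (consistent with a singular point). Quadratic part: v**2. Cubic part: -2*u**3 - 2*u**2*v + u*v**2 - v**3.
The quadratic part v**2 is a perfect square, so there is a single (double) tangent line v = 0, i.e. y = -2. Restricting the cubic part to that line (v = 0) leaves -2*u**3 ≠ 0, so f is not divisible by v and the branch is v² ≈ 2*u**3 to lowest order — this is a cusp.
Classification: cusp.


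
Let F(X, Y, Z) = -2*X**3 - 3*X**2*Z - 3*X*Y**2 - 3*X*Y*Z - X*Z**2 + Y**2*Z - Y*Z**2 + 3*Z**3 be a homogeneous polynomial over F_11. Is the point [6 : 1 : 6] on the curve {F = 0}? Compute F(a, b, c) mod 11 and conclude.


F(6,1,6) ≡ 10 (mod 11); P is NOT on the curve.

Evaluate F(6, 1, 6) term-by-term (mod 11).
  -2*X**3 ↦ -2·216·1·1 = -432
  -3*X**2*Z ↦ -3·36·1·6 = -648
  -3*X*Y**2 ↦ -3·6·1·1 = -18
  -3*X*Y*Z ↦ -3·6·1·6 = -108
  -X*Z**2 ↦ -1·6·1·36 = -216
  Y**2*Z ↦ 1·1·1·6 = 6
  -Y*Z**2 ↦ -1·1·1·36 = -36
  3*Z**3 ↦ 3·1·1·216 = 648
Sum: F(6, 1, 6) = (-432) + (-648) + (-18) + (-108) + (-216) + (6) + (-36) + (648) = -804.
Reducing mod 11: -804 ≡ 10 (mod 11).
Since F(a, b, c) ≡ 10 ≠ 0 (mod 11), P does NOT lie on the curve.


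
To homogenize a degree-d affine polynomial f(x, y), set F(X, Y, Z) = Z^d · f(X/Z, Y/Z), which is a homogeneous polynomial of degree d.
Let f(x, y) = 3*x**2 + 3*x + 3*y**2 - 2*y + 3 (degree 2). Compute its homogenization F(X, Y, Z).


F(X, Y, Z) = 3*X**2 + 3*X*Z + 3*Y**2 - 2*Y*Z + 3*Z**2

deg(f) = 2.
Substitute x = X/Z, y = Y/Z into f, then multiply by Z^2.
  monomial 3·x^2·y^0 ↦ 3·X^2·Y^0·Z^0.
  monomial 3·x^1·y^0 ↦ 3·X^1·Y^0·Z^1.
  monomial 3·x^0·y^2 ↦ 3·X^0·Y^2·Z^0.
  monomial -2·x^0·y^1 ↦ -2·X^0·Y^1·Z^1.
  monomial 3·x^0·y^0 ↦ 3·X^0·Y^0·Z^2.
Collecting: F(X, Y, Z) = 3*X**2 + 3*X*Z + 3*Y**2 - 2*Y*Z + 3*Z**2.


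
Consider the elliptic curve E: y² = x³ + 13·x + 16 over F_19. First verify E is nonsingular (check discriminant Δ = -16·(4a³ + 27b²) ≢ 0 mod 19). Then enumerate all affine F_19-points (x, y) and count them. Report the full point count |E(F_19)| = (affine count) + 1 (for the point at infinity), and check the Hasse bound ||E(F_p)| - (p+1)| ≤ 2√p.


Affine points = {(0, 4), (0, 15), (1, 7), (1, 12), (3, 5), (3, 14), (5, 4), (5, 15), (6, 5), (6, 14), (8, 9), (8, 10), (9, 8), (9, 11), (10, 5), (10, 14), (12, 0), (13, 8), (13, 11), (14, 4), (14, 15), (16, 8), (16, 11), (17, 1), (17, 18)}; affine count = 25; |E(F_19)| = 26.

Discriminant check: Δ ∝ 4a³ + 27b² = 4·13³ + 27·16² = 4·2197 + 27·256 ≡ 6 (mod 19). Nonzero ⇒ E is nonsingular.
For each x ∈ F_19, compute rhs = x³ + 13·x + 16 mod 19, then count y ∈ F_19 with y² ≡ rhs.
  x = 0: rhs = 16, matching y values: 4, 15 (2 points).
  x = 1: rhs = 11, matching y values: 7, 12 (2 points).
  x = 2: rhs = 12, matching y values: none (0 points).
  x = 3: rhs = 6, matching y values: 5, 14 (2 points).
  x = 4: rhs = 18, matching y values: none (0 points).
  x = 5: rhs = 16, matching y values: 4, 15 (2 points).
  x = 6: rhs = 6, matching y values: 5, 14 (2 points).
  x = 7: rhs = 13, matching y values: none (0 points).
  x = 8: rhs = 5, matching y values: 9, 10 (2 points).
  x = 9: rhs = 7, matching y values: 8, 11 (2 points).
  x = 10: rhs = 6, matching y values: 5, 14 (2 points).
  x = 11: rhs = 8, matching y values: none (0 points).
  x = 12: rhs = 0, matching y values: 0 (1 points).
  x = 13: rhs = 7, matching y values: 8, 11 (2 points).
  x = 14: rhs = 16, matching y values: 4, 15 (2 points).
  x = 15: rhs = 14, matching y values: none (0 points).
  x = 16: rhs = 7, matching y values: 8, 11 (2 points).
  x = 17: rhs = 1, matching y values: 1, 18 (2 points).
  x = 18: rhs = 2, matching y values: none (0 points).
Total affine count: 25.
Full point count |E(F_19)| = 25 + 1 = 26.
Hasse bound: |26 − (19+1)| = |6| = 6 ≤ 2√19 ≈ 8.7178 ✓.


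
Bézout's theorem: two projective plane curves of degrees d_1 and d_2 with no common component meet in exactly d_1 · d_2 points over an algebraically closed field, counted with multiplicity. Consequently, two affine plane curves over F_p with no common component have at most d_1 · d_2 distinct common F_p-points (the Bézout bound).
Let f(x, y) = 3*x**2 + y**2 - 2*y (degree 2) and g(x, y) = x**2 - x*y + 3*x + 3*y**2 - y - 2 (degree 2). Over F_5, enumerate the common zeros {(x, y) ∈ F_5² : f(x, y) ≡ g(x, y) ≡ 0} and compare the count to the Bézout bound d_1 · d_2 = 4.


Common zeros: ∅; count = 0; Bézout bound = 4.

deg(f) = 2, deg(g) = 2, so Bézout bound = 4.
Scan x ∈ F_5. For each x, list the y ∈ F_5 with f(x, y) ≡ 0 and those with g(x, y) ≡ 0 (mod 5); the common zeros in that column are the intersection.
  x = 0: f ≡ 0 at y ∈ {0, 2}; g ≡ 0 at y ∈ {1}; common: ∅.
  x = 1: f ≡ 0 at y ∈ ∅; g ≡ 0 at y ∈ {2}; common: ∅.
  x = 2: f ≡ 0 at y ∈ {3, 4}; g ≡ 0 at y ∈ ∅; common: ∅.
  x = 3: f ≡ 0 at y ∈ {3, 4}; g ≡ 0 at y ∈ {1, 2}; common: ∅.
  x = 4: f ≡ 0 at y ∈ ∅; g ≡ 0 at y ∈ ∅; common: ∅.
Collecting: common zeros = ∅, so the count is 0.
Comparison with the Bézout bound: 0 ≤ 4 = deg(f)·deg(g), as expected for curves with no common component (the affine F_5-count falls short of the bound because intersections may lie at infinity, over extension fields, or carry multiplicity).


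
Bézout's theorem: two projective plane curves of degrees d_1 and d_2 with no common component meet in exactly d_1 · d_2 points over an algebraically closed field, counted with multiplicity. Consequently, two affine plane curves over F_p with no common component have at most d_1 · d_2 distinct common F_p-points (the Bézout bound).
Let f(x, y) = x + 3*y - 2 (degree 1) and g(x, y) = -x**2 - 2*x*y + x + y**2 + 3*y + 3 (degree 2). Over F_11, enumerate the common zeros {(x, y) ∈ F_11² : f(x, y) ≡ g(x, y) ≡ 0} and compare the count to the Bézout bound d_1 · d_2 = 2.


Common zeros: ∅; count = 0; Bézout bound = 2.

deg(f) = 1, deg(g) = 2, so Bézout bound = 2.
Scan x ∈ F_11. For each x, list the y ∈ F_11 with f(x, y) ≡ 0 and those with g(x, y) ≡ 0 (mod 11); the common zeros in that column are the intersection.
  x = 0: f ≡ 0 at y ∈ {8}; g ≡ 0 at y ∈ ∅; common: ∅.
  x = 1: f ≡ 0 at y ∈ {4}; g ≡ 0 at y ∈ {5}; common: ∅.
  x = 2: f ≡ 0 at y ∈ {0}; g ≡ 0 at y ∈ ∅; common: ∅.
  x = 3: f ≡ 0 at y ∈ {7}; g ≡ 0 at y ∈ ∅; common: ∅.
  x = 4: f ≡ 0 at y ∈ {3}; g ≡ 0 at y ∈ ∅; common: ∅.
  x = 5: f ≡ 0 at y ∈ {10}; g ≡ 0 at y ∈ ∅; common: ∅.
  x = 6: f ≡ 0 at y ∈ {6}; g ≡ 0 at y ∈ ∅; common: ∅.
  x = 7: f ≡ 0 at y ∈ {2}; g ≡ 0 at y ∈ ∅; common: ∅.
  x = 8: f ≡ 0 at y ∈ {9}; g ≡ 0 at y ∈ ∅; common: ∅.
  x = 9: f ≡ 0 at y ∈ {5}; g ≡ 0 at y ∈ ∅; common: ∅.
  x = 10: f ≡ 0 at y ∈ {1}; g ≡ 0 at y ∈ ∅; common: ∅.
Collecting: common zeros = ∅, so the count is 0.
Comparison with the Bézout bound: 0 ≤ 2 = deg(f)·deg(g), as expected for curves with no common component (the affine F_11-count falls short of the bound because intersections may lie at infinity, over extension fields, or carry multiplicity).


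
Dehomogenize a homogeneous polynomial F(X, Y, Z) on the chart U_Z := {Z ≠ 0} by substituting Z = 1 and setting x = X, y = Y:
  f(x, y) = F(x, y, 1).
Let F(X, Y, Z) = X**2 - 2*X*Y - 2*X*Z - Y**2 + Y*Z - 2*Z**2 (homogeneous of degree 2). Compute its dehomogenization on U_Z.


f(x, y) = x**2 - 2*x*y - 2*x - y**2 + y - 2

On U_Z we set Z = 1. Each monomial c·X^i·Y^j·Z^k in F becomes c·x^i·y^j·1^k = c·x^i·y^j.
Substituting Z = 1: F(X, Y, 1) = x**2 - 2*x*y - 2*x - y**2 + y - 2.
Note: deg(f) ≤ deg(F) = 2; strict inequality happens when F is divisible by Z (lost terms).


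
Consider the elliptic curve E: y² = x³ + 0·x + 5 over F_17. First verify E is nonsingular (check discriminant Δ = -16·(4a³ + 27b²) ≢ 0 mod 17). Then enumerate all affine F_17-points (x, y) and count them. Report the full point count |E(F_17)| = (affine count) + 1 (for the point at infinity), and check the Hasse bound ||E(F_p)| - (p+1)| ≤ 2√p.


Affine points = {(2, 8), (2, 9), (3, 7), (3, 10), (4, 1), (4, 16), (6, 0), (7, 5), (7, 12), (10, 6), (10, 11), (12, 4), (12, 13), (13, 3), (13, 14), (16, 2), (16, 15)}; affine count = 17; |E(F_17)| = 18.

Discriminant check: Δ ∝ 4a³ + 27b² = 4·0³ + 27·5² = 4·0 + 27·25 ≡ 12 (mod 17). Nonzero ⇒ E is nonsingular.
For each x ∈ F_17, compute rhs = x³ + 0·x + 5 mod 17, then count y ∈ F_17 with y² ≡ rhs.
  x = 0: rhs = 5, matching y values: none (0 points).
  x = 1: rhs = 6, matching y values: none (0 points).
  x = 2: rhs = 13, matching y values: 8, 9 (2 points).
  x = 3: rhs = 15, matching y values: 7, 10 (2 points).
  x = 4: rhs = 1, matching y values: 1, 16 (2 points).
  x = 5: rhs = 11, matching y values: none (0 points).
  x = 6: rhs = 0, matching y values: 0 (1 points).
  x = 7: rhs = 8, matching y values: 5, 12 (2 points).
  x = 8: rhs = 7, matching y values: none (0 points).
  x = 9: rhs = 3, matching y values: none (0 points).
  x = 10: rhs = 2, matching y values: 6, 11 (2 points).
  x = 11: rhs = 10, matching y values: none (0 points).
  x = 12: rhs = 16, matching y values: 4, 13 (2 points).
  x = 13: rhs = 9, matching y values: 3, 14 (2 points).
  x = 14: rhs = 12, matching y values: none (0 points).
  x = 15: rhs = 14, matching y values: none (0 points).
  x = 16: rhs = 4, matching y values: 2, 15 (2 points).
Total affine count: 17.
Full point count |E(F_17)| = 17 + 1 = 18.
Hasse bound: |18 − (17+1)| = |0| = 0 ≤ 2√17 ≈ 8.2462 ✓.


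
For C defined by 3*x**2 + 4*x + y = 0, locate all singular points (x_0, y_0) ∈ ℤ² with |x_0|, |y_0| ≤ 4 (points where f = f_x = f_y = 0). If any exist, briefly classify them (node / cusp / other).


No singular points in the scanned grid; C is smooth there.

Compute partial derivatives:
  f_x = 6*x + 4.
  f_y = 1.
f_y = 1 is a nonzero constant, so f_y never vanishes: no point (x, y) can satisfy f = f_x = f_y = 0. In particular no (x, y) ∈ {−4, ..., 4}² is singular; the curve is smooth.


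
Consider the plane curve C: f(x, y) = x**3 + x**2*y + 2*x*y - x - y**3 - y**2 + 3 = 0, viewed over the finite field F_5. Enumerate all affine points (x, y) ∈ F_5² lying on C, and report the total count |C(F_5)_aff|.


Affine F_5-points: {(1, 4), (2, 1), (3, 1), (3, 2), (4, 1)}; count = 5.

For each of the 25 pairs (x, y) ∈ F_5², evaluate f(x, y) mod 5. Record the zeros.
  x = 0: [0↦3, 1↦1, 2↦1, 3↦2, 4↦3]  zeros at y ∈ ∅
  x = 1: [0↦3, 1↦4, 2↦2, 3↦1, 4↦0]  zeros at y ∈ {4}
  x = 2: [0↦4, 1↦0, 2↦3, 3↦2, 4↦1]  zeros at y ∈ {1}
  x = 3: [0↦2, 1↦0, 2↦0, 3↦1, 4↦2]  zeros at y ∈ {1, 2}
  x = 4: [0↦3, 1↦0, 2↦4, 3↦4, 4↦4]  zeros at y ∈ {1}
Collecting zeros: affine points = {(1, 4), (2, 1), (3, 1), (3, 2), (4, 1)}.
Total count |C(F_5)_aff| = 5.


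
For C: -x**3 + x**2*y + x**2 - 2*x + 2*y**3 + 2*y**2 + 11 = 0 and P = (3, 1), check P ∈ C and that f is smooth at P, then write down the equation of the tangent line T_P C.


Tangent line at P: -17*x + 19*y + 32 = 0.

Step 1: f(3, 1) = 0, so P lies on C.
Step 2: partial derivatives
  f_x(x, y) = -3*x**2 + 2*x*y + 2*x - 2, f_y(x, y) = x**2 + 6*y**2 + 4*y.
  f_x(P) = -17, f_y(P) = 19 (gradient nonzero, so P is smooth).
Step 3: tangent line at P: -17·(x − 3) + 19·(y − 1) = 0.
Expanding: -17*x + 19*y + 32 = 0.


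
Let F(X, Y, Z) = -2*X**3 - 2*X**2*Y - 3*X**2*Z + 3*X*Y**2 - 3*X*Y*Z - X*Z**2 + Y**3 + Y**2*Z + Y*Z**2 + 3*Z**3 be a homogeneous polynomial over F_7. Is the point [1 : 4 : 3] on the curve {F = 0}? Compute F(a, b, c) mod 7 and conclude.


F(1,4,3) ≡ 3 (mod 7); P is NOT on the curve.

Evaluate F(1, 4, 3) term-by-term (mod 7).
  -2*X**3 ↦ -2·1·1·1 = -2
  -2*X**2*Y ↦ -2·1·4·1 = -8
  -3*X**2*Z ↦ -3·1·1·3 = -9
  3*X*Y**2 ↦ 3·1·16·1 = 48
  -3*X*Y*Z ↦ -3·1·4·3 = -36
  -X*Z**2 ↦ -1·1·1·9 = -9
  Y**3 ↦ 1·1·64·1 = 64
  Y**2*Z ↦ 1·1·16·3 = 48
  Y*Z**2 ↦ 1·1·4·9 = 36
  3*Z**3 ↦ 3·1·1·27 = 81
Sum: F(1, 4, 3) = (-2) + (-8) + (-9) + (48) + (-36) + (-9) + (64) + (48) + (36) + (81) = 213.
Reducing mod 7: 213 ≡ 3 (mod 7).
Since F(a, b, c) ≡ 3 ≠ 0 (mod 7), P does NOT lie on the curve.


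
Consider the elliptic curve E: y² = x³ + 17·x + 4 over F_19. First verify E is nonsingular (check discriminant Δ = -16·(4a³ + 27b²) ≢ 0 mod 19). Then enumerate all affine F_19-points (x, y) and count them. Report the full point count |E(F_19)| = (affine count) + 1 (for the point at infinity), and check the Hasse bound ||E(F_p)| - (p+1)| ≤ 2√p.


Affine points = {(0, 2), (0, 17), (3, 5), (3, 14), (5, 9), (5, 10), (8, 5), (8, 14), (12, 6), (12, 13), (13, 3), (13, 16), (15, 9), (15, 10), (17, 0), (18, 9), (18, 10)}; affine count = 17; |E(F_19)| = 18.

Discriminant check: Δ ∝ 4a³ + 27b² = 4·17³ + 27·4² = 4·4913 + 27·16 ≡ 1 (mod 19). Nonzero ⇒ E is nonsingular.
For each x ∈ F_19, compute rhs = x³ + 17·x + 4 mod 19, then count y ∈ F_19 with y² ≡ rhs.
  x = 0: rhs = 4, matching y values: 2, 17 (2 points).
  x = 1: rhs = 3, matching y values: none (0 points).
  x = 2: rhs = 8, matching y values: none (0 points).
  x = 3: rhs = 6, matching y values: 5, 14 (2 points).
  x = 4: rhs = 3, matching y values: none (0 points).
  x = 5: rhs = 5, matching y values: 9, 10 (2 points).
  x = 6: rhs = 18, matching y values: none (0 points).
  x = 7: rhs = 10, matching y values: none (0 points).
  x = 8: rhs = 6, matching y values: 5, 14 (2 points).
  x = 9: rhs = 12, matching y values: none (0 points).
  x = 10: rhs = 15, matching y values: none (0 points).
  x = 11: rhs = 2, matching y values: none (0 points).
  x = 12: rhs = 17, matching y values: 6, 13 (2 points).
  x = 13: rhs = 9, matching y values: 3, 16 (2 points).
  x = 14: rhs = 3, matching y values: none (0 points).
  x = 15: rhs = 5, matching y values: 9, 10 (2 points).
  x = 16: rhs = 2, matching y values: none (0 points).
  x = 17: rhs = 0, matching y values: 0 (1 points).
  x = 18: rhs = 5, matching y values: 9, 10 (2 points).
Total affine count: 17.
Full point count |E(F_19)| = 17 + 1 = 18.
Hasse bound: |18 − (19+1)| = |-2| = 2 ≤ 2√19 ≈ 8.7178 ✓.


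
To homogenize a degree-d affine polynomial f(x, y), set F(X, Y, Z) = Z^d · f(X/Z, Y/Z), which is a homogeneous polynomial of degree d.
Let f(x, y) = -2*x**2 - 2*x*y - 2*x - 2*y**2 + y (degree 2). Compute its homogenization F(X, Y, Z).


F(X, Y, Z) = -2*X**2 - 2*X*Y - 2*X*Z - 2*Y**2 + Y*Z

deg(f) = 2.
Substitute x = X/Z, y = Y/Z into f, then multiply by Z^2.
  monomial -2·x^2·y^0 ↦ -2·X^2·Y^0·Z^0.
  monomial -2·x^1·y^1 ↦ -2·X^1·Y^1·Z^0.
  monomial -2·x^1·y^0 ↦ -2·X^1·Y^0·Z^1.
  monomial -2·x^0·y^2 ↦ -2·X^0·Y^2·Z^0.
  monomial 1·x^0·y^1 ↦ 1·X^0·Y^1·Z^1.
Collecting: F(X, Y, Z) = -2*X**2 - 2*X*Y - 2*X*Z - 2*Y**2 + Y*Z.


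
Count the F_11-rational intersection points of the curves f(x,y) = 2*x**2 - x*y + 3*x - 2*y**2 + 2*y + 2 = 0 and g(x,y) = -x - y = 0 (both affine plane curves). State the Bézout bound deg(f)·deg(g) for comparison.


Common zeros: {(4, 7), (6, 5)}; count = 2; Bézout bound = 2.

deg(f) = 2, deg(g) = 1, so Bézout bound = 2.
Scan x ∈ F_11. For each x, list the y ∈ F_11 with f(x, y) ≡ 0 and those with g(x, y) ≡ 0 (mod 11); the common zeros in that column are the intersection.
  x = 0: f ≡ 0 at y ∈ {4, 8}; g ≡ 0 at y ∈ {0}; common: ∅.
  x = 1: f ≡ 0 at y ∈ ∅; g ≡ 0 at y ∈ {10}; common: ∅.
  x = 2: f ≡ 0 at y ∈ ∅; g ≡ 0 at y ∈ {9}; common: ∅.
  x = 3: f ≡ 0 at y ∈ ∅; g ≡ 0 at y ∈ {8}; common: ∅.
  x = 4: f ≡ 0 at y ∈ {3, 7}; g ≡ 0 at y ∈ {7}; common: {7}.
  x = 5: f ≡ 0 at y ∈ ∅; g ≡ 0 at y ∈ {6}; common: ∅.
  x = 6: f ≡ 0 at y ∈ {4, 5}; g ≡ 0 at y ∈ {5}; common: {5}.
  x = 7: f ≡ 0 at y ∈ {0, 3}; g ≡ 0 at y ∈ {4}; common: ∅.
  x = 8: f ≡ 0 at y ∈ {0, 8}; g ≡ 0 at y ∈ {3}; common: ∅.
  x = 9: f ≡ 0 at y ∈ {6, 7}; g ≡ 0 at y ∈ {2}; common: ∅.
  x = 10: f ≡ 0 at y ∈ ∅; g ≡ 0 at y ∈ {1}; common: ∅.
Collecting: common zeros = {(4, 7), (6, 5)}, so the count is 2.
Comparison with the Bézout bound: 2 ≤ 2 = deg(f)·deg(g), as expected for curves with no common component (the bound is attained).


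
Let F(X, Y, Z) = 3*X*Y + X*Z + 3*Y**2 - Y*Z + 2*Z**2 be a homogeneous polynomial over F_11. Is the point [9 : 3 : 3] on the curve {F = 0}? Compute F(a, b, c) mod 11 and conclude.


F(9,3,3) ≡ 1 (mod 11); P is NOT on the curve.

Evaluate F(9, 3, 3) term-by-term (mod 11).
  3*X*Y ↦ 3·9·3·1 = 81
  X*Z ↦ 1·9·1·3 = 27
  3*Y**2 ↦ 3·1·9·1 = 27
  -Y*Z ↦ -1·1·3·3 = -9
  2*Z**2 ↦ 2·1·1·9 = 18
Sum: F(9, 3, 3) = (81) + (27) + (27) + (-9) + (18) = 144.
Reducing mod 11: 144 ≡ 1 (mod 11).
Since F(a, b, c) ≡ 1 ≠ 0 (mod 11), P does NOT lie on the curve.


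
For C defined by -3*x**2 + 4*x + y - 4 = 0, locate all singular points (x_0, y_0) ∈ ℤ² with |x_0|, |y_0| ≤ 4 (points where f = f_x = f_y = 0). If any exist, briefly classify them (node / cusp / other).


No singular points in the scanned grid; C is smooth there.

Compute partial derivatives:
  f_x = 4 - 6*x.
  f_y = 1.
f_y = 1 is a nonzero constant, so f_y never vanishes: no point (x, y) can satisfy f = f_x = f_y = 0. In particular no (x, y) ∈ {−4, ..., 4}² is singular; the curve is smooth.


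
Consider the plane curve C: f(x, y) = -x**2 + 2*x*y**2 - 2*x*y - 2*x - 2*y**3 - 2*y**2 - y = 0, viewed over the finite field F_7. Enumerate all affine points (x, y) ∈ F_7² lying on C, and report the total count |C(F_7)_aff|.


Affine F_7-points: {(0, 0), (4, 6), (5, 0), (5, 5), (5, 6)}; count = 5.

For each of the 49 pairs (x, y) ∈ F_7², evaluate f(x, y) mod 7. Record the zeros.
  x = 0: [0↦0, 1↦2, 2↦2, 3↦2, 4↦4, 5↦3, 6↦1]  zeros at y ∈ {0}
  x = 1: [0↦4, 1↦6, 2↦3, 3↦4, 4↦4, 5↦5, 6↦2]  zeros at y ∈ ∅
  x = 2: [0↦6, 1↦1, 2↦2, 3↦4, 4↦2, 5↦5, 6↦1]  zeros at y ∈ ∅
  x = 3: [0↦6, 1↦1, 2↦6, 3↦2, 4↦5, 5↦3, 6↦5]  zeros at y ∈ ∅
  x = 4: [0↦4, 1↦6, 2↦1, 3↦5, 4↦6, 5↦6, 6↦0]  zeros at y ∈ {6}
  x = 5: [0↦0, 1↦2, 2↦1, 3↦6, 4↦5, 5↦0, 6↦0]  zeros at y ∈ {0, 5, 6}
  x = 6: [0↦1, 1↦3, 2↦6, 3↦5, 4↦2, 5↦6, 6↦5]  zeros at y ∈ ∅
Collecting zeros: affine points = {(0, 0), (4, 6), (5, 0), (5, 5), (5, 6)}.
Total count |C(F_7)_aff| = 5.


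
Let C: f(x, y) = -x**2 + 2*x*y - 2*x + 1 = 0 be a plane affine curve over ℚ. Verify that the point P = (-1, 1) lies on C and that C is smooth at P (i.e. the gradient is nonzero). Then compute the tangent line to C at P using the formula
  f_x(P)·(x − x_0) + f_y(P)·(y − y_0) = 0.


Tangent line at P: 2*x - 2*y + 4 = 0.

Step 1: f(-1, 1) = 0, so P lies on C.
Step 2: partial derivatives
  f_x(x, y) = -2*x + 2*y - 2, f_y(x, y) = 2*x.
  f_x(P) = 2, f_y(P) = -2 (gradient nonzero, so P is smooth).
Step 3: tangent line at P: 2·(x − -1) + -2·(y − 1) = 0.
Expanding: 2*x - 2*y + 4 = 0.


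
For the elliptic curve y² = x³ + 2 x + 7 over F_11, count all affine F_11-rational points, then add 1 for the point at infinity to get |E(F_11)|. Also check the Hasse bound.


Affine points = {(6, 2), (6, 9), (7, 1), (7, 10), (10, 2), (10, 9)}; affine count = 6; |E(F_11)| = 7.

Discriminant check: Δ ∝ 4a³ + 27b² = 4·2³ + 27·7² = 4·8 + 27·49 ≡ 2 (mod 11). Nonzero ⇒ E is nonsingular.
For each x ∈ F_11, compute rhs = x³ + 2·x + 7 mod 11, then count y ∈ F_11 with y² ≡ rhs.
  x = 0: rhs = 7, matching y values: none (0 points).
  x = 1: rhs = 10, matching y values: none (0 points).
  x = 2: rhs = 8, matching y values: none (0 points).
  x = 3: rhs = 7, matching y values: none (0 points).
  x = 4: rhs = 2, matching y values: none (0 points).
  x = 5: rhs = 10, matching y values: none (0 points).
  x = 6: rhs = 4, matching y values: 2, 9 (2 points).
  x = 7: rhs = 1, matching y values: 1, 10 (2 points).
  x = 8: rhs = 7, matching y values: none (0 points).
  x = 9: rhs = 6, matching y values: none (0 points).
  x = 10: rhs = 4, matching y values: 2, 9 (2 points).
Total affine count: 6.
Full point count |E(F_11)| = 6 + 1 = 7.
Hasse bound: |7 − (11+1)| = |-5| = 5 ≤ 2√11 ≈ 6.6332 ✓.


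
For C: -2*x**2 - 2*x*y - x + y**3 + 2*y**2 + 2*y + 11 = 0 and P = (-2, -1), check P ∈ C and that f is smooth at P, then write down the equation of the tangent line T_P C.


Tangent line at P: 9*x + 5*y + 23 = 0.

Step 1: f(-2, -1) = 0, so P lies on C.
Step 2: partial derivatives
  f_x(x, y) = -4*x - 2*y - 1, f_y(x, y) = -2*x + 3*y**2 + 4*y + 2.
  f_x(P) = 9, f_y(P) = 5 (gradient nonzero, so P is smooth).
Step 3: tangent line at P: 9·(x − -2) + 5·(y − -1) = 0.
Expanding: 9*x + 5*y + 23 = 0.


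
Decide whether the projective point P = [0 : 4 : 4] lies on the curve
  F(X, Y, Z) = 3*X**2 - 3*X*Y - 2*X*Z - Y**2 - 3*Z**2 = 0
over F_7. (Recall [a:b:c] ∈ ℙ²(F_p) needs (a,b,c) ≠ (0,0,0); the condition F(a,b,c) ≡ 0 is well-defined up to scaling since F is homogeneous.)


F(0,4,4) ≡ 6 (mod 7); P is NOT on the curve.

Evaluate F(0, 4, 4) term-by-term (mod 7).
  3*X**2 ↦ 3·0·1·1 = 0
  -3*X*Y ↦ -3·0·4·1 = 0
  -2*X*Z ↦ -2·0·1·4 = 0
  -Y**2 ↦ -1·1·16·1 = -16
  -3*Z**2 ↦ -3·1·1·16 = -48
Sum: F(0, 4, 4) = (0) + (0) + (0) + (-16) + (-48) = -64.
Reducing mod 7: -64 ≡ 6 (mod 7).
Since F(a, b, c) ≡ 6 ≠ 0 (mod 7), P does NOT lie on the curve.


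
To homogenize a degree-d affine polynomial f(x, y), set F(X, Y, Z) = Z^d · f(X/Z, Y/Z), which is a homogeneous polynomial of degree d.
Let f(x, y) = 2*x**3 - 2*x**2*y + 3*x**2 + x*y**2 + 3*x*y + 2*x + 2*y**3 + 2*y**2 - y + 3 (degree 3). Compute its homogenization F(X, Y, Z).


F(X, Y, Z) = 2*X**3 - 2*X**2*Y + 3*X**2*Z + X*Y**2 + 3*X*Y*Z + 2*X*Z**2 + 2*Y**3 + 2*Y**2*Z - Y*Z**2 + 3*Z**3

deg(f) = 3.
Substitute x = X/Z, y = Y/Z into f, then multiply by Z^3.
  monomial 2·x^3·y^0 ↦ 2·X^3·Y^0·Z^0.
  monomial -2·x^2·y^1 ↦ -2·X^2·Y^1·Z^0.
  monomial 3·x^2·y^0 ↦ 3·X^2·Y^0·Z^1.
  monomial 1·x^1·y^2 ↦ 1·X^1·Y^2·Z^0.
  monomial 3·x^1·y^1 ↦ 3·X^1·Y^1·Z^1.
  monomial 2·x^1·y^0 ↦ 2·X^1·Y^0·Z^2.
  monomial 2·x^0·y^3 ↦ 2·X^0·Y^3·Z^0.
  monomial 2·x^0·y^2 ↦ 2·X^0·Y^2·Z^1.
  monomial -1·x^0·y^1 ↦ -1·X^0·Y^1·Z^2.
  monomial 3·x^0·y^0 ↦ 3·X^0·Y^0·Z^3.
Collecting: F(X, Y, Z) = 2*X**3 - 2*X**2*Y + 3*X**2*Z + X*Y**2 + 3*X*Y*Z + 2*X*Z**2 + 2*Y**3 + 2*Y**2*Z - Y*Z**2 + 3*Z**3.


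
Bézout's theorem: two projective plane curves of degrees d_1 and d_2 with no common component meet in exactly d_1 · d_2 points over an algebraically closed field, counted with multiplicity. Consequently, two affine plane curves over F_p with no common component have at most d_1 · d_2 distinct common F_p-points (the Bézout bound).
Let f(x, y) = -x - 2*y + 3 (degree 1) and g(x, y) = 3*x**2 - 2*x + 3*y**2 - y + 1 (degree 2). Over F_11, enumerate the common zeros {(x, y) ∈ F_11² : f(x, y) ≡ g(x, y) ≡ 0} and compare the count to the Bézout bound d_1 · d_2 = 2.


Common zeros: {(3, 0)}; count = 1; Bézout bound = 2.

deg(f) = 1, deg(g) = 2, so Bézout bound = 2.
Scan x ∈ F_11. For each x, list the y ∈ F_11 with f(x, y) ≡ 0 and those with g(x, y) ≡ 0 (mod 11); the common zeros in that column are the intersection.
  x = 0: f ≡ 0 at y ∈ {7}; g ≡ 0 at y ∈ {2}; common: ∅.
  x = 1: f ≡ 0 at y ∈ {1}; g ≡ 0 at y ∈ ∅; common: ∅.
  x = 2: f ≡ 0 at y ∈ {6}; g ≡ 0 at y ∈ {1, 3}; common: ∅.
  x = 3: f ≡ 0 at y ∈ {0}; g ≡ 0 at y ∈ {0, 4}; common: {0}.
  x = 4: f ≡ 0 at y ∈ {5}; g ≡ 0 at y ∈ {6, 9}; common: ∅.
  x = 5: f ≡ 0 at y ∈ {10}; g ≡ 0 at y ∈ {0, 4}; common: ∅.
  x = 6: f ≡ 0 at y ∈ {4}; g ≡ 0 at y ∈ {1, 3}; common: ∅.
  x = 7: f ≡ 0 at y ∈ {9}; g ≡ 0 at y ∈ ∅; common: ∅.
  x = 8: f ≡ 0 at y ∈ {3}; g ≡ 0 at y ∈ {2}; common: ∅.
  x = 9: f ≡ 0 at y ∈ {8}; g ≡ 0 at y ∈ ∅; common: ∅.
  x = 10: f ≡ 0 at y ∈ {2}; g ≡ 0 at y ∈ ∅; common: ∅.
Collecting: common zeros = {(3, 0)}, so the count is 1.
Comparison with the Bézout bound: 1 ≤ 2 = deg(f)·deg(g), as expected for curves with no common component (the affine F_11-count falls short of the bound because intersections may lie at infinity, over extension fields, or carry multiplicity).


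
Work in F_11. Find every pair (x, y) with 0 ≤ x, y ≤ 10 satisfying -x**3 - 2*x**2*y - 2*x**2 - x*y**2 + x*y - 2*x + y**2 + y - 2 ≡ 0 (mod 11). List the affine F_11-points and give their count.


Affine F_11-points: {(0, 1), (0, 9), (2, 0), (2, 6), (3, 6), (3, 9), (5, 0), (6, 10), (7, 3), (7, 4), (8, 2), (8, 3), (10, 3), (10, 9)}; count = 14.

For each of the 121 pairs (x, y) ∈ F_11², evaluate f(x, y) mod 11. Record the zeros.
  x = 0: [0↦9, 1↦0, 2↦4, 3↦10, 4↦7, 5↦6, 6↦7, 7↦10, 8↦4, 9↦0, 10↦9]  zeros at y ∈ {1, 9}
  x = 1: [0↦4, 1↦4, 2↦4, 3↦4, 4↦4, 5↦4, 6↦4, 7↦4, 8↦4, 9↦4, 10↦4]  zeros at y ∈ ∅
  x = 2: [0↦0, 1↦5, 2↦8, 3↦9, 4↦8, 5↦5, 6↦0, 7↦4, 8↦6, 9↦6, 10↦4]  zeros at y ∈ {0, 6}
  x = 3: [0↦2, 1↦8, 2↦10, 3↦8, 4↦2, 5↦3, 6↦0, 7↦4, 8↦4, 9↦0, 10↦3]  zeros at y ∈ {6, 9}
  x = 4: [0↦4, 1↦7, 2↦4, 3↦6, 4↦2, 5↦3, 6↦9, 7↦9, 8↦3, 9↦2, 10↦6]  zeros at y ∈ ∅
  x = 5: [0↦0, 1↦7, 2↦6, 3↦8, 4↦2, 5↦10, 6↦10, 7↦2, 8↦8, 9↦6, 10↦7]  zeros at y ∈ {0}
  x = 6: [0↦6, 1↦2, 2↦10, 3↦8, 4↦7, 5↦7, 6↦8, 7↦10, 8↦2, 9↦6, 10↦0]  zeros at y ∈ {10}
  x = 7: [0↦5, 1↦8, 2↦10, 3↦0, 4↦0, 5↦10, 6↦8, 7↦5, 8↦1, 9↦7, 10↦1]  zeros at y ∈ {3, 4}
  x = 8: [0↦2, 1↦8, 2↦0, 3↦0, 4↦8, 5↦2, 6↦4, 7↦3, 8↦10, 9↦3, 10↦4]  zeros at y ∈ {2, 3}
  x = 9: [0↦2, 1↦7, 2↦7, 3↦2, 4↦3, 5↦10, 6↦1, 7↦9, 8↦1, 9↦10, 10↦3]  zeros at y ∈ ∅
  x = 10: [0↦10, 1↦10, 2↦3, 3↦0, 4↦1, 5↦6, 6↦4, 7↦6, 8↦1, 9↦0, 10↦3]  zeros at y ∈ {3, 9}
Collecting zeros: affine points = {(0, 1), (0, 9), (2, 0), (2, 6), (3, 6), (3, 9), (5, 0), (6, 10), (7, 3), (7, 4), (8, 2), (8, 3), (10, 3), (10, 9)}.
Total count |C(F_11)_aff| = 14.


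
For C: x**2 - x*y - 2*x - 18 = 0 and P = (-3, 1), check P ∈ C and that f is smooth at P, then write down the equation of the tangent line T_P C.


Tangent line at P: -9*x + 3*y - 30 = 0.

Step 1: f(-3, 1) = 0, so P lies on C.
Step 2: partial derivatives
  f_x(x, y) = 2*x - y - 2, f_y(x, y) = -x.
  f_x(P) = -9, f_y(P) = 3 (gradient nonzero, so P is smooth).
Step 3: tangent line at P: -9·(x − -3) + 3·(y − 1) = 0.
Expanding: -9*x + 3*y - 30 = 0.


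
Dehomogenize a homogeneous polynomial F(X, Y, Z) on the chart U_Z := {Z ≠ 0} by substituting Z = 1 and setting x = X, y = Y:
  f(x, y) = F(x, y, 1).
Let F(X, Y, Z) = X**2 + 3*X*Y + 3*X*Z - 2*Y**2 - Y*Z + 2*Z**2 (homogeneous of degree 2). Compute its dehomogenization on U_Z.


f(x, y) = x**2 + 3*x*y + 3*x - 2*y**2 - y + 2

On U_Z we set Z = 1. Each monomial c·X^i·Y^j·Z^k in F becomes c·x^i·y^j·1^k = c·x^i·y^j.
Substituting Z = 1: F(X, Y, 1) = x**2 + 3*x*y + 3*x - 2*y**2 - y + 2.
Note: deg(f) ≤ deg(F) = 2; strict inequality happens when F is divisible by Z (lost terms).


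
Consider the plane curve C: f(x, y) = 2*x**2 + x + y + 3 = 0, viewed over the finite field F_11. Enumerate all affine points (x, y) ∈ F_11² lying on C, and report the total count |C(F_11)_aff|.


Affine F_11-points: {(0, 8), (1, 5), (2, 9), (3, 9), (4, 5), (5, 8), (6, 7), (7, 2), (8, 4), (9, 2), (10, 7)}; count = 11.

For each of the 121 pairs (x, y) ∈ F_11², evaluate f(x, y) mod 11. Record the zeros.
  x = 0: [0↦3, 1↦4, 2↦5, 3↦6, 4↦7, 5↦8, 6↦9, 7↦10, 8↦0, 9↦1, 10↦2]  zeros at y ∈ {8}
  x = 1: [0↦6, 1↦7, 2↦8, 3↦9, 4↦10, 5↦0, 6↦1, 7↦2, 8↦3, 9↦4, 10↦5]  zeros at y ∈ {5}
  x = 2: [0↦2, 1↦3, 2↦4, 3↦5, 4↦6, 5↦7, 6↦8, 7↦9, 8↦10, 9↦0, 10↦1]  zeros at y ∈ {9}
  x = 3: [0↦2, 1↦3, 2↦4, 3↦5, 4↦6, 5↦7, 6↦8, 7↦9, 8↦10, 9↦0, 10↦1]  zeros at y ∈ {9}
  x = 4: [0↦6, 1↦7, 2↦8, 3↦9, 4↦10, 5↦0, 6↦1, 7↦2, 8↦3, 9↦4, 10↦5]  zeros at y ∈ {5}
  x = 5: [0↦3, 1↦4, 2↦5, 3↦6, 4↦7, 5↦8, 6↦9, 7↦10, 8↦0, 9↦1, 10↦2]  zeros at y ∈ {8}
  x = 6: [0↦4, 1↦5, 2↦6, 3↦7, 4↦8, 5↦9, 6↦10, 7↦0, 8↦1, 9↦2, 10↦3]  zeros at y ∈ {7}
  x = 7: [0↦9, 1↦10, 2↦0, 3↦1, 4↦2, 5↦3, 6↦4, 7↦5, 8↦6, 9↦7, 10↦8]  zeros at y ∈ {2}
  x = 8: [0↦7, 1↦8, 2↦9, 3↦10, 4↦0, 5↦1, 6↦2, 7↦3, 8↦4, 9↦5, 10↦6]  zeros at y ∈ {4}
  x = 9: [0↦9, 1↦10, 2↦0, 3↦1, 4↦2, 5↦3, 6↦4, 7↦5, 8↦6, 9↦7, 10↦8]  zeros at y ∈ {2}
  x = 10: [0↦4, 1↦5, 2↦6, 3↦7, 4↦8, 5↦9, 6↦10, 7↦0, 8↦1, 9↦2, 10↦3]  zeros at y ∈ {7}
Collecting zeros: affine points = {(0, 8), (1, 5), (2, 9), (3, 9), (4, 5), (5, 8), (6, 7), (7, 2), (8, 4), (9, 2), (10, 7)}.
Total count |C(F_11)_aff| = 11.


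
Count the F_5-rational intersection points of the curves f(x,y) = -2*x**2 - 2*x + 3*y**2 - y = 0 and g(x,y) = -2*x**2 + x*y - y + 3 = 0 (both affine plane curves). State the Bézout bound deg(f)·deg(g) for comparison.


Common zeros: ∅; count = 0; Bézout bound = 4.

deg(f) = 2, deg(g) = 2, so Bézout bound = 4.
Scan x ∈ F_5. For each x, list the y ∈ F_5 with f(x, y) ≡ 0 and those with g(x, y) ≡ 0 (mod 5); the common zeros in that column are the intersection.
  x = 0: f ≡ 0 at y ∈ {0, 2}; g ≡ 0 at y ∈ {3}; common: ∅.
  x = 1: f ≡ 0 at y ∈ {3, 4}; g ≡ 0 at y ∈ ∅; common: ∅.
  x = 2: f ≡ 0 at y ∈ {1}; g ≡ 0 at y ∈ {0}; common: ∅.
  x = 3: f ≡ 0 at y ∈ {3, 4}; g ≡ 0 at y ∈ {0}; common: ∅.
  x = 4: f ≡ 0 at y ∈ {0, 2}; g ≡ 0 at y ∈ {3}; common: ∅.
Collecting: common zeros = ∅, so the count is 0.
Comparison with the Bézout bound: 0 ≤ 4 = deg(f)·deg(g), as expected for curves with no common component (the affine F_5-count falls short of the bound because intersections may lie at infinity, over extension fields, or carry multiplicity).


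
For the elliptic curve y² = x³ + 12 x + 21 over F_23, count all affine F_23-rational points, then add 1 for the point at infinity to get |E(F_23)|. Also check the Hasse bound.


Affine points = {(4, 8), (4, 15), (8, 10), (8, 13), (11, 9), (11, 14), (14, 9), (14, 14), (16, 10), (16, 13), (17, 3), (17, 20), (19, 1), (19, 22), (20, 2), (20, 21), (21, 9), (21, 14), (22, 10), (22, 13)}; affine count = 20; |E(F_23)| = 21.

Discriminant check: Δ ∝ 4a³ + 27b² = 4·12³ + 27·21² = 4·1728 + 27·441 ≡ 5 (mod 23). Nonzero ⇒ E is nonsingular.
For each x ∈ F_23, compute rhs = x³ + 12·x + 21 mod 23, then count y ∈ F_23 with y² ≡ rhs.
  x = 0: rhs = 21, matching y values: none (0 points).
  x = 1: rhs = 11, matching y values: none (0 points).
  x = 2: rhs = 7, matching y values: none (0 points).
  x = 3: rhs = 15, matching y values: none (0 points).
  x = 4: rhs = 18, matching y values: 8, 15 (2 points).
  x = 5: rhs = 22, matching y values: none (0 points).
  x = 6: rhs = 10, matching y values: none (0 points).
  x = 7: rhs = 11, matching y values: none (0 points).
  x = 8: rhs = 8, matching y values: 10, 13 (2 points).
  x = 9: rhs = 7, matching y values: none (0 points).
  x = 10: rhs = 14, matching y values: none (0 points).
  x = 11: rhs = 12, matching y values: 9, 14 (2 points).
  x = 12: rhs = 7, matching y values: none (0 points).
  x = 13: rhs = 5, matching y values: none (0 points).
  x = 14: rhs = 12, matching y values: 9, 14 (2 points).
  x = 15: rhs = 11, matching y values: none (0 points).
  x = 16: rhs = 8, matching y values: 10, 13 (2 points).
  x = 17: rhs = 9, matching y values: 3, 20 (2 points).
  x = 18: rhs = 20, matching y values: none (0 points).
  x = 19: rhs = 1, matching y values: 1, 22 (2 points).
  x = 20: rhs = 4, matching y values: 2, 21 (2 points).
  x = 21: rhs = 12, matching y values: 9, 14 (2 points).
  x = 22: rhs = 8, matching y values: 10, 13 (2 points).
Total affine count: 20.
Full point count |E(F_23)| = 20 + 1 = 21.
Hasse bound: |21 − (23+1)| = |-3| = 3 ≤ 2√23 ≈ 9.5917 ✓.


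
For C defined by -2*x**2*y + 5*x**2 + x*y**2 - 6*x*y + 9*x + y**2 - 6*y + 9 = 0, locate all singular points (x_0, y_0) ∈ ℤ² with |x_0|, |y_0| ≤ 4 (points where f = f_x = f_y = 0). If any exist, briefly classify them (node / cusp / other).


Singular points: {(0, 3)}; classification: node.

Compute partial derivatives:
  f_x = -4*x*y + 10*x + y**2 - 6*y + 9.
  f_y = -2*x**2 + 2*x*y - 6*x + 2*y - 6.
Scan x_0 ∈ {−4, ..., 4}. For each x_0, f_y(x_0, y) is a polynomial in y; find its integer roots y ∈ {−4, ..., 4}, then test f_x and f at those candidates.
  x = -4: f_y(-4, y) = -6*y - 14; no integer root y with |y| ≤ 4.
  x = -3: f_y(-3, y) = -4*y - 6; no integer root y with |y| ≤ 4.
  x = -2: f_y(-2, y) = -2*y - 2; vanishes at y ∈ {-1}. (-2, -1): f_x = -12 ≠ 0.
  x = -1: f_y(-1, y) = -2; no integer root y with |y| ≤ 4.
  x = 0: f_y(0, y) = 2*y - 6; vanishes at y ∈ {3}. (0, 3): f_x = 0, f = 0 — SINGULAR.
  x = 1: f_y(1, y) = 4*y - 14; no integer root y with |y| ≤ 4.
  x = 2: f_y(2, y) = 6*y - 26; no integer root y with |y| ≤ 4.
  x = 3: f_y(3, y) = 8*y - 42; no integer root y with |y| ≤ 4.
  x = 4: f_y(4, y) = 10*y - 62; no integer root y with |y| ≤ 4.
Only singular point on the grid: (0, 3).
Classify: substitute x = 0 + u, y = 3 + v and expand: f = -2*u**2*v - u**2 + u*v**2 + v**2.
No constant or linear terms (consistent with a singular point). Quadratic part: -u**2 + v**2. Cubic part: -2*u**2*v + u*v**2.
The quadratic part v**2 - u**2 = (v − u)(v + u) splits into two distinct linear factors, so there are two distinct tangent lines y − 3 = ±(x − 0) — this is a node (ordinary double point).
Classification: node.


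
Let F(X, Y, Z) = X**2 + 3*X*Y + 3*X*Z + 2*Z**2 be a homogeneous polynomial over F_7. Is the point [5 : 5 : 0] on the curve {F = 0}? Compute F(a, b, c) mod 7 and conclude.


F(5,5,0) ≡ 2 (mod 7); P is NOT on the curve.

Evaluate F(5, 5, 0) term-by-term (mod 7).
  X**2 ↦ 1·25·1·1 = 25
  3*X*Y ↦ 3·5·5·1 = 75
  3*X*Z ↦ 3·5·1·0 = 0
  2*Z**2 ↦ 2·1·1·0 = 0
Sum: F(5, 5, 0) = (25) + (75) + (0) + (0) = 100.
Reducing mod 7: 100 ≡ 2 (mod 7).
Since F(a, b, c) ≡ 2 ≠ 0 (mod 7), P does NOT lie on the curve.


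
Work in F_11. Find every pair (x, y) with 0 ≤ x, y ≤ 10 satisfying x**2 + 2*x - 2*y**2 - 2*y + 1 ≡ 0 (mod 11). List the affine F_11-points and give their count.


Affine F_11-points: {(0, 2), (0, 8), (1, 1), (1, 9), (3, 5), (6, 5), (8, 1), (8, 9), (9, 2), (9, 8), (10, 0), (10, 10)}; count = 12.

For each of the 121 pairs (x, y) ∈ F_11², evaluate f(x, y) mod 11. Record the zeros.
  x = 0: [0↦1, 1↦8, 2↦0, 3↦10, 4↦5, 5↦7, 6↦5, 7↦10, 8↦0, 9↦8, 10↦1]  zeros at y ∈ {2, 8}
  x = 1: [0↦4, 1↦0, 2↦3, 3↦2, 4↦8, 5↦10, 6↦8, 7↦2, 8↦3, 9↦0, 10↦4]  zeros at y ∈ {1, 9}
  x = 2: [0↦9, 1↦5, 2↦8, 3↦7, 4↦2, 5↦4, 6↦2, 7↦7, 8↦8, 9↦5, 10↦9]  zeros at y ∈ ∅
  x = 3: [0↦5, 1↦1, 2↦4, 3↦3, 4↦9, 5↦0, 6↦9, 7↦3, 8↦4, 9↦1, 10↦5]  zeros at y ∈ {5}
  x = 4: [0↦3, 1↦10, 2↦2, 3↦1, 4↦7, 5↦9, 6↦7, 7↦1, 8↦2, 9↦10, 10↦3]  zeros at y ∈ ∅
  x = 5: [0↦3, 1↦10, 2↦2, 3↦1, 4↦7, 5↦9, 6↦7, 7↦1, 8↦2, 9↦10, 10↦3]  zeros at y ∈ ∅
  x = 6: [0↦5, 1↦1, 2↦4, 3↦3, 4↦9, 5↦0, 6↦9, 7↦3, 8↦4, 9↦1, 10↦5]  zeros at y ∈ {5}
  x = 7: [0↦9, 1↦5, 2↦8, 3↦7, 4↦2, 5↦4, 6↦2, 7↦7, 8↦8, 9↦5, 10↦9]  zeros at y ∈ ∅
  x = 8: [0↦4, 1↦0, 2↦3, 3↦2, 4↦8, 5↦10, 6↦8, 7↦2, 8↦3, 9↦0, 10↦4]  zeros at y ∈ {1, 9}
  x = 9: [0↦1, 1↦8, 2↦0, 3↦10, 4↦5, 5↦7, 6↦5, 7↦10, 8↦0, 9↦8, 10↦1]  zeros at y ∈ {2, 8}
  x = 10: [0↦0, 1↦7, 2↦10, 3↦9, 4↦4, 5↦6, 6↦4, 7↦9, 8↦10, 9↦7, 10↦0]  zeros at y ∈ {0, 10}
Collecting zeros: affine points = {(0, 2), (0, 8), (1, 1), (1, 9), (3, 5), (6, 5), (8, 1), (8, 9), (9, 2), (9, 8), (10, 0), (10, 10)}.
Total count |C(F_11)_aff| = 12.
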